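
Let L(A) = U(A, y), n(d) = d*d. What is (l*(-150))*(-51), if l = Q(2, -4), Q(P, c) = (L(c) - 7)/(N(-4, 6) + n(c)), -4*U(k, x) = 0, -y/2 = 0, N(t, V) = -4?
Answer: -8925/2 ≈ -4462.5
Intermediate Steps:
y = 0 (y = -2*0 = 0)
n(d) = d²
U(k, x) = 0 (U(k, x) = -¼*0 = 0)
L(A) = 0
Q(P, c) = -7/(-4 + c²) (Q(P, c) = (0 - 7)/(-4 + c²) = -7/(-4 + c²))
l = -7/12 (l = -7/(-4 + (-4)²) = -7/(-4 + 16) = -7/12 ≈ -0.58333)
(l*(-150))*(-51) = -7/12*(-150)*(-51) = (175/2)*(-51) = -8925/2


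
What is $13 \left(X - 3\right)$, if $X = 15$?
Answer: $156$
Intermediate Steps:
$13 \left(X - 3\right) = 13 \left(15 - 3\right) = 13 \cdot 12 = 156$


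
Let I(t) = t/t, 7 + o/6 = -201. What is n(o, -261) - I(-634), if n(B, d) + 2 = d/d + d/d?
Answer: -1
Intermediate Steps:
o = -1248 (o = -42 + 6*(-201) = -42 - 1206 = -1248)
n(B, d) = 0 (n(B, d) = -2 + (d/d + d/d) = -2 + (1 + 1) = -2 + 2 = 0)
I(t) = 1
n(o, -261) - I(-634) = 0 - 1*1 = 0 - 1 = -1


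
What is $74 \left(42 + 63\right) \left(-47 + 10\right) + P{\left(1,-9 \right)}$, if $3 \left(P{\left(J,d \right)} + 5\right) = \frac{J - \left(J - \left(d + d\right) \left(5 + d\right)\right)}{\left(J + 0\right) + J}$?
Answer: $-287483$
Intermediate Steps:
$P{\left(J,d \right)} = -5 + \frac{d \left(5 + d\right)}{3 J}$ ($P{\left(J,d \right)} = -5 + \frac{\left(J - \left(J - \left(d + d\right) \left(5 + d\right)\right)\right) \frac{1}{\left(J + 0\right) + J}}{3} = -5 + \frac{\left(J - \left(J - 2 d \left(5 + d\right)\right)\right) \frac{1}{J + J}}{3} = -5 + \frac{\left(J - \left(J - 2 d \left(5 + d\right)\right)\right) \frac{1}{2 J}}{3} = -5 + \frac{2 d \left(5 + d\right) \frac{1}{2 J}}{3} = -5 + \frac{d \frac{1}{J} \left(5 + d\right)}{3} = -5 + \frac{d \left(5 + d\right)}{3 J}$)
$74 \left(42 + 63\right) \left(-47 + 10\right) + P{\left(1,-9 \right)} = 74 \left(42 + 63\right) \left(-47 + 10\right) + \frac{\left(-9\right)^{2} - 15 + 5 \left(-9\right)}{3 \cdot 1} = 74 \cdot 105 \left(-37\right) + \frac{1}{3} \cdot 1 \left(81 - 15 - 45\right) = 74 \left(-3885\right) + \frac{1}{3} \cdot 1 \cdot 21 = -287490 + 7 = -287483$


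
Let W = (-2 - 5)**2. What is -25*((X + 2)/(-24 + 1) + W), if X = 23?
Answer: -27550/23 ≈ -1197.8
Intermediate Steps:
W = 49 (W = (-7)**2 = 49)
-25*((X + 2)/(-24 + 1) + W) = -25*((23 + 2)/(-24 + 1) + 49) = -25*(25/(-23) + 49) = -25*(25*(-1/23) + 49) = -25*(-25/23 + 49) = -25*1102/23 = -27550/23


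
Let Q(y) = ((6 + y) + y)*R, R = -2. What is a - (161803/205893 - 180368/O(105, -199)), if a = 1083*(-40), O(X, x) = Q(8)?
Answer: -107398039349/2264823 ≈ -47420.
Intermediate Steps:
Q(y) = -12 - 4*y (Q(y) = ((6 + y) + y)*(-2) = (6 + 2*y)*(-2) = -12 - 4*y)
O(X, x) = -44 (O(X, x) = -12 - 4*8 = -12 - 32 = -44)
a = -43320
a - (161803/205893 - 180368/O(105, -199)) = -43320 - (161803/205893 - 180368/(-44)) = -43320 - (161803*(1/205893) - 180368*(-1/44)) = -43320 - (161803/205893 + 45092/11) = -43320 - 1*9285906989/2264823 = -43320 - 9285906989/2264823 = -107398039349/2264823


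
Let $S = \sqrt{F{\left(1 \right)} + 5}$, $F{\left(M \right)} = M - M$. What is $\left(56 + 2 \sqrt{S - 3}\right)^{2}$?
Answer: $4 \left(28 + i \sqrt{3 - \sqrt{5}}\right)^{2} \approx 3132.9 + 195.78 i$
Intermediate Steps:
$F{\left(M \right)} = 0$
$S = \sqrt{5}$ ($S = \sqrt{0 + 5} = \sqrt{5} \approx 2.2361$)
$\left(56 + 2 \sqrt{S - 3}\right)^{2} = \left(56 + 2 \sqrt{\sqrt{5} - 3}\right)^{2} = \left(56 + 2 \sqrt{-3 + \sqrt{5}}\right)^{2}$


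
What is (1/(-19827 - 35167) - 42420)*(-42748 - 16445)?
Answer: 138088122556833/54994 ≈ 2.5110e+9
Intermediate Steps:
(1/(-19827 - 35167) - 42420)*(-42748 - 16445) = (1/(-54994) - 42420)*(-59193) = (-1/54994 - 42420)*(-59193) = -2332845481/54994*(-59193) = 138088122556833/54994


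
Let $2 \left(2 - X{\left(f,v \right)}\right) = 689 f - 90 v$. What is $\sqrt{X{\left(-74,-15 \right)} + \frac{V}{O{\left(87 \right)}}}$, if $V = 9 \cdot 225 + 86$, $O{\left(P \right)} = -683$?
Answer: $\frac{\sqrt{11576815167}}{683} \approx 157.53$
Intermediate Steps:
$X{\left(f,v \right)} = 2 + 45 v - \frac{689 f}{2}$ ($X{\left(f,v \right)} = 2 - \frac{689 f - 90 v}{2} = 2 - \frac{- 90 v + 689 f}{2} = 2 - \left(- 45 v + \frac{689 f}{2}\right) = 2 + 45 v - \frac{689 f}{2}$)
$V = 2111$ ($V = 2025 + 86 = 2111$)
$\sqrt{X{\left(-74,-15 \right)} + \frac{V}{O{\left(87 \right)}}} = \sqrt{\left(2 + 45 \left(-15\right) - -25493\right) + \frac{2111}{-683}} = \sqrt{\left(2 - 675 + 25493\right) + 2111 \left(- \frac{1}{683}\right)} = \sqrt{24820 - \frac{2111}{683}} = \sqrt{\frac{16949949}{683}} = \frac{\sqrt{11576815167}}{683}$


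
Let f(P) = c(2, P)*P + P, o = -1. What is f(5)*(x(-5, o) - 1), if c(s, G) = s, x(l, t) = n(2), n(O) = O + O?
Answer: 45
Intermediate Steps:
n(O) = 2*O
x(l, t) = 4 (x(l, t) = 2*2 = 4)
f(P) = 3*P (f(P) = 2*P + P = 3*P)
f(5)*(x(-5, o) - 1) = (3*5)*(4 - 1) = 15*3 = 45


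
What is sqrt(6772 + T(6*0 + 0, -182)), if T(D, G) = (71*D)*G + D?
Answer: 2*sqrt(1693) ≈ 82.292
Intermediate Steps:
T(D, G) = D + 71*D*G (T(D, G) = 71*D*G + D = D + 71*D*G)
sqrt(6772 + T(6*0 + 0, -182)) = sqrt(6772 + (6*0 + 0)*(1 + 71*(-182))) = sqrt(6772 + (0 + 0)*(1 - 12922)) = sqrt(6772 + 0*(-12921)) = sqrt(6772 + 0) = sqrt(6772) = 2*sqrt(1693)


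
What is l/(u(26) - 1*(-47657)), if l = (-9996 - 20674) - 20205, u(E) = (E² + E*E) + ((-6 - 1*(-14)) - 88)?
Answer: -50875/48929 ≈ -1.0398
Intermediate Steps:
u(E) = -80 + 2*E² (u(E) = (E² + E²) + ((-6 + 14) - 88) = 2*E² + (8 - 88) = 2*E² - 80 = -80 + 2*E²)
l = -50875 (l = -30670 - 20205 = -50875)
l/(u(26) - 1*(-47657)) = -50875/((-80 + 2*26²) - 1*(-47657)) = -50875/((-80 + 2*676) + 47657) = -50875/((-80 + 1352) + 47657) = -50875/(1272 + 47657) = -50875/48929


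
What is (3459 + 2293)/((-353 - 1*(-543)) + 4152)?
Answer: 2876/2171 ≈ 1.3247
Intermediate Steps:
(3459 + 2293)/((-353 - 1*(-543)) + 4152) = 5752/((-353 + 543) + 4152) = 5752/(190 + 4152) = 5752/4342 = 5752*(1/4342) = 2876/2171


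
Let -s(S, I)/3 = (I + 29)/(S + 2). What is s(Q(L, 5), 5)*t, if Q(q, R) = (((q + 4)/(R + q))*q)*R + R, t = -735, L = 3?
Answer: 85680/23 ≈ 3725.2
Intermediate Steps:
Q(q, R) = R + R*q*(4 + q)/(R + q) (Q(q, R) = (((4 + q)/(R + q))*q)*R + R = (q*(4 + q)/(R + q))*R + R = R*q*(4 + q)/(R + q) + R = R + R*q*(4 + q)/(R + q))
s(S, I) = -3*(29 + I)/(2 + S) (s(S, I) = -3*(I + 29)/(S + 2) = -3*(29 + I)/(2 + S))
s(Q(L, 5), 5)*t = (3*(-29 - 1*5)/(2 + 5*(5 + 3² + 5*3)/(5 + 3)))*(-735) = (3*(-29 - 5)/(2 + 5*(5 + 9 + 15)/8))*(-735) = (3*(-34)/(2 + 5*(⅛)*29))*(-735) = (3*(-34)/(2 + 145/8))*(-735) = (3*(-34)/(161/8))*(-735) = (3*(8/161)*(-34))*(-735) = -816/161*(-735) = 85680/23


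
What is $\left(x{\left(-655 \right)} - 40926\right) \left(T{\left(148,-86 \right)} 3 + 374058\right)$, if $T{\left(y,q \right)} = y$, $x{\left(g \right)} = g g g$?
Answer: $-105254648829102$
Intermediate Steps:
$x{\left(g \right)} = g^{3}$ ($x{\left(g \right)} = g^{2} g = g^{3}$)
$\left(x{\left(-655 \right)} - 40926\right) \left(T{\left(148,-86 \right)} 3 + 374058\right) = \left(\left(-655\right)^{3} - 40926\right) \left(148 \cdot 3 + 374058\right) = \left(-281011375 - 40926\right) \left(444 + 374058\right) = \left(-281011375 - 40926\right) 374502 = \left(-281052301\right) 374502 = -105254648829102$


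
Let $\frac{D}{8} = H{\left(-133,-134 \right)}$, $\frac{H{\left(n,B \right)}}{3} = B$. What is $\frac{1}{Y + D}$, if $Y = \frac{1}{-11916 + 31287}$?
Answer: $- \frac{19371}{62297135} \approx -0.00031095$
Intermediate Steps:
$H{\left(n,B \right)} = 3 B$
$D = -3216$ ($D = 8 \cdot 3 \left(-134\right) = 8 \left(-402\right) = -3216$)
$Y = \frac{1}{19371} \approx 5.1624 \cdot 10^{-5}$
$\frac{1}{Y + D} = \frac{1}{\frac{1}{19371} - 3216} = \frac{1}{- \frac{62297135}{19371}} = - \frac{19371}{62297135}$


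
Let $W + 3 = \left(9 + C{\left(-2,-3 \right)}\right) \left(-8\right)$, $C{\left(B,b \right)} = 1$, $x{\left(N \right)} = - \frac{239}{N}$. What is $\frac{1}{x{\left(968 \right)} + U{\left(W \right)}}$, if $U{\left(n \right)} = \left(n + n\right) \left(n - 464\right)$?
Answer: $\frac{968}{87896097} \approx 1.1013 \cdot 10^{-5}$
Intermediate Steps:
$W = -83$ ($W = -3 + \left(9 + 1\right) \left(-8\right) = -3 + 10 \left(-8\right) = -3 - 80 = -83$)
$U{\left(n \right)} = 2 n \left(-464 + n\right)$
$\frac{1}{x{\left(968 \right)} + U{\left(W \right)}} = \frac{1}{- \frac{239}{968} + 2 \left(-83\right) \left(-464 - 83\right)} = \frac{1}{\left(-239\right) \frac{1}{968} + 2 \left(-83\right) \left(-547\right)} = \frac{1}{- \frac{239}{968} + 90802} = \frac{1}{\frac{87896097}{968}} = \frac{968}{87896097}$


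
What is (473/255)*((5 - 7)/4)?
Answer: -473/510 ≈ -0.92745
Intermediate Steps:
(473/255)*((5 - 7)/4) = (473*(1/255))*(-2*¼) = (473/255)*(-½) = -473/510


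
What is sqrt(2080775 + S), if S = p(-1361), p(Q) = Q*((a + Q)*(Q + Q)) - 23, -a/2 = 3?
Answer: I*sqrt(5062164862) ≈ 71149.0*I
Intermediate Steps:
a = -6 (a = -2*3 = -6)
p(Q) = -23 + 2*Q**2*(-6 + Q) (p(Q) = Q*((-6 + Q)*(Q + Q)) - 23 = Q*((-6 + Q)*(2*Q)) - 23 = Q*(2*Q*(-6 + Q)) - 23 = 2*Q**2*(-6 + Q) - 23 = -23 + 2*Q**2*(-6 + Q))
S = -5064245637 (S = -23 - 12*(-1361)**2 + 2*(-1361)**3 = -23 - 12*1852321 + 2*(-2521008881) = -23 - 22227852 - 5042017762 = -5064245637)
sqrt(2080775 + S) = sqrt(2080775 - 5064245637) = sqrt(-5062164862) = I*sqrt(5062164862)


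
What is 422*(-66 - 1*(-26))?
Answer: -16880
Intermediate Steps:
422*(-66 - 1*(-26)) = 422*(-66 + 26) = 422*(-40) = -16880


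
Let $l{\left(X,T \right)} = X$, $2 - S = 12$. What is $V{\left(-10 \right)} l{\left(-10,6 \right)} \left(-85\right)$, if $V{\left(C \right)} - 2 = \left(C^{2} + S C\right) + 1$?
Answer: $172550$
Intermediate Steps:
$S = -10$ ($S = 2 - 12 = -10$)
$V{\left(C \right)} = 3 + C^{2} - 10 C$ ($V{\left(C \right)} = 2 + \left(\left(C^{2} - 10 C\right) + 1\right) = 2 + \left(1 + C^{2} - 10 C\right) = 3 + C^{2} - 10 C$)
$V{\left(-10 \right)} l{\left(-10,6 \right)} \left(-85\right) = \left(3 + \left(-10\right)^{2} - -100\right) \left(-10\right) \left(-85\right) = \left(3 + 100 + 100\right) \left(-10\right) \left(-85\right) = 203 \left(-10\right) \left(-85\right) = \left(-2030\right) \left(-85\right) = 172550$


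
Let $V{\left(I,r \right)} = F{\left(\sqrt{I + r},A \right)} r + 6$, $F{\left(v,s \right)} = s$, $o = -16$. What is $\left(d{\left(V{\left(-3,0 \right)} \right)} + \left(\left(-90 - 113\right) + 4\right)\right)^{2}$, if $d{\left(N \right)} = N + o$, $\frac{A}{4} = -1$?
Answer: $43681$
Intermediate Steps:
$A = -4$ ($A = 4 \left(-1\right) = -4$)
$V{\left(I,r \right)} = 6 - 4 r$ ($V{\left(I,r \right)} = - 4 r + 6 = 6 - 4 r$)
$d{\left(N \right)} = -16 + N$ ($d{\left(N \right)} = N - 16 = -16 + N$)
$\left(d{\left(V{\left(-3,0 \right)} \right)} + \left(\left(-90 - 113\right) + 4\right)\right)^{2} = \left(\left(-16 + \left(6 - 0\right)\right) + \left(\left(-90 - 113\right) + 4\right)\right)^{2} = \left(\left(-16 + \left(6 + 0\right)\right) + \left(-203 + 4\right)\right)^{2} = \left(\left(-16 + 6\right) - 199\right)^{2} = \left(-10 - 199\right)^{2} = \left(-209\right)^{2} = 43681$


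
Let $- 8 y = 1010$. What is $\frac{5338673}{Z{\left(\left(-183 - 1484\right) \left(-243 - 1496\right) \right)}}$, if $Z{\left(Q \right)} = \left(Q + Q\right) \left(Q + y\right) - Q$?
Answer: $\frac{10677346}{33613316577385} \approx 3.1765 \cdot 10^{-7}$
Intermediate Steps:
$y = - \frac{505}{4}$ ($y = \left(- \frac{1}{8}\right) 1010 = - \frac{505}{4} \approx -126.25$)
$Z{\left(Q \right)} = - Q + 2 Q \left(- \frac{505}{4} + Q\right)$ ($Z{\left(Q \right)} = \left(Q + Q\right) \left(Q - \frac{505}{4}\right) - Q = 2 Q \left(- \frac{505}{4} + Q\right) - Q = - Q + 2 Q \left(- \frac{505}{4} + Q\right)$)
$\frac{5338673}{Z{\left(\left(-183 - 1484\right) \left(-243 - 1496\right) \right)}} = \frac{5338673}{\frac{1}{2} \left(-183 - 1484\right) \left(-243 - 1496\right) \left(-507 + 4 \left(-183 - 1484\right) \left(-243 - 1496\right)\right)} = \frac{5338673}{\frac{1}{2} \left(\left(-1667\right) \left(-1739\right)\right) \left(-507 + 4 \left(\left(-1667\right) \left(-1739\right)\right)\right)} = \frac{5338673}{\frac{1}{2} \cdot 2898913 \left(-507 + 4 \cdot 2898913\right)} = \frac{5338673}{\frac{1}{2} \cdot 2898913 \left(-507 + 11595652\right)} = \frac{5338673}{\frac{1}{2} \cdot 2898913 \cdot 11595145} = \frac{5338673}{\frac{33613316577385}{2}} = 5338673 \cdot \frac{2}{33613316577385} = \frac{10677346}{33613316577385}$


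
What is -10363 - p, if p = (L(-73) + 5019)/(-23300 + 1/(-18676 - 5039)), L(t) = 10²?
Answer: -5726052711778/552559501 ≈ -10363.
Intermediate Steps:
L(t) = 100
p = -121397085/552559501 (p = (100 + 5019)/(-23300 + 1/(-18676 - 5039)) = 5119/(-23300 + 1/(-23715)) = 5119/(-23300 - 1/23715) = 5119/(-552559501/23715) = 5119*(-23715/552559501) = -121397085/552559501 ≈ -0.21970)
-10363 - p = -10363 - 1*(-121397085/552559501) = -10363 + 121397085/552559501 = -5726052711778/552559501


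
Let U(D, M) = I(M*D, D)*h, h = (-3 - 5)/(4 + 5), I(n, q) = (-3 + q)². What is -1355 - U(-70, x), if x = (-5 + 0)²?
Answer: 30437/9 ≈ 3381.9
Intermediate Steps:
x = 25 (x = (-5)² = 25)
h = -8/9 ≈ -0.88889
U(D, M) = -8*(-3 + D)²/9 (U(D, M) = (-3 + D)²*(-8/9) = -8*(-3 + D)²/9)
-1355 - U(-70, x) = -1355 - (-8)*(-3 - 70)²/9 = -1355 - (-8)*(-73)²/9 = -1355 - (-8)*5329/9 = -1355 - 1*(-42632/9) = -1355 + 42632/9 = 30437/9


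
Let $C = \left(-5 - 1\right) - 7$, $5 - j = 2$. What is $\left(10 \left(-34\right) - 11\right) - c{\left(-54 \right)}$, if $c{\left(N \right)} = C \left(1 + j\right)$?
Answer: $-299$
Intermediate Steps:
$j = 3$ ($j = 5 - 2 = 3$)
$C = -13$ ($C = -6 - 7 = -13$)
$c{\left(N \right)} = -52$ ($c{\left(N \right)} = - 13 \left(1 + 3\right) = \left(-13\right) 4 = -52$)
$\left(10 \left(-34\right) - 11\right) - c{\left(-54 \right)} = \left(10 \left(-34\right) - 11\right) - -52 = \left(-340 - 11\right) + 52 = -351 + 52 = -299$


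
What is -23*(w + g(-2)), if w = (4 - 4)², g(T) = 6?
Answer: -138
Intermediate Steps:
w = 0 (w = 0² = 0)
-23*(w + g(-2)) = -23*(0 + 6) = -23*6 = -138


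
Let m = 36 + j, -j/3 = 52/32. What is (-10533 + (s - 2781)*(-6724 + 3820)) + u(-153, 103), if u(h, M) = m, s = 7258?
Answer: -104093679/8 ≈ -1.3012e+7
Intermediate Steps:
j = -39/8 (j = -156/32 = -3*13/8 = -39/8 ≈ -4.8750)
m = 249/8 (m = 36 - 39/8 = 249/8 ≈ 31.125)
u(h, M) = 249/8
(-10533 + (s - 2781)*(-6724 + 3820)) + u(-153, 103) = (-10533 + (7258 - 2781)*(-6724 + 3820)) + 249/8 = (-10533 + 4477*(-2904)) + 249/8 = (-10533 - 13001208) + 249/8 = -13011741 + 249/8 = -104093679/8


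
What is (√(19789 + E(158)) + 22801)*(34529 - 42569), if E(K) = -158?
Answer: -183320040 - 8040*√19631 ≈ -1.8445e+8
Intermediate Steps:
(√(19789 + E(158)) + 22801)*(34529 - 42569) = (√(19789 - 158) + 22801)*(34529 - 42569) = (√19631 + 22801)*(-8040) = (22801 + √19631)*(-8040) = -183320040 - 8040*√19631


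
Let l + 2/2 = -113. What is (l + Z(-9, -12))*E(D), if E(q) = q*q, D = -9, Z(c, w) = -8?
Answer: -9882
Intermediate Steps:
l = -114 (l = -1 - 113 = -114)
E(q) = q²
(l + Z(-9, -12))*E(D) = (-114 - 8)*(-9)² = -122*81 = -9882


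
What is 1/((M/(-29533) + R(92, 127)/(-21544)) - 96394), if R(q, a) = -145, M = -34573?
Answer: -90894136/8761542328013 ≈ -1.0374e-5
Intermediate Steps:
1/((M/(-29533) + R(92, 127)/(-21544)) - 96394) = 1/((-34573/(-29533) - 145/(-21544)) - 96394) = 1/((-34573*(-1/29533) - 145*(-1/21544)) - 96394) = 1/((4939/4219 + 145/21544) - 96394) = 1/(107017571/90894136 - 96394) = 1/(-8761542328013/90894136) = -90894136/8761542328013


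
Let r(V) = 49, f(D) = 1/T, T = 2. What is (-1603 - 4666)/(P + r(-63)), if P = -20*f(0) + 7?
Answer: -6269/46 ≈ -136.28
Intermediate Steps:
f(D) = ½ (f(D) = 1/2 = ½)
P = -3 (P = -20*½ + 7 = -10 + 7 = -3)
(-1603 - 4666)/(P + r(-63)) = (-1603 - 4666)/(-3 + 49) = -6269/46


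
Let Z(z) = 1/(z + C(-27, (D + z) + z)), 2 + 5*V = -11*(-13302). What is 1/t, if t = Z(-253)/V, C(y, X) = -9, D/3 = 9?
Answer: -7667168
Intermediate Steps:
V = 29264 (V = -2/5 + (-11*(-13302))/5 = -2/5 + (1/5)*146322 = -2/5 + 146322/5 = 29264)
D = 27 (D = 3*9 = 27)
Z(z) = 1/(-9 + z) (Z(z) = 1/(z - 9) = 1/(-9 + z))
t = -1/7667168 (t = 1/(-9 - 253*29264) = (1/29264)/(-262) = -1/262*1/29264 = -1/7667168 ≈ -1.3043e-7)
1/t = 1/(-1/7667168) = -7667168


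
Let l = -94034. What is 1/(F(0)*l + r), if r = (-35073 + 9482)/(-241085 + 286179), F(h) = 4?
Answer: -45094/16961502375 ≈ -2.6586e-6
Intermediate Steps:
r = -25591/45094 ≈ -0.56750
1/(F(0)*l + r) = 1/(4*(-94034) - 25591/45094) = 1/(-376136 - 25591/45094) = 1/(-16961502375/45094) = -45094/16961502375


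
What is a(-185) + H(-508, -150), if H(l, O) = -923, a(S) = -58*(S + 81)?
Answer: 5109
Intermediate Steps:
a(S) = -4698 - 58*S (a(S) = -58*(81 + S) = -4698 - 58*S)
a(-185) + H(-508, -150) = (-4698 - 58*(-185)) - 923 = (-4698 + 10730) - 923 = 6032 - 923 = 5109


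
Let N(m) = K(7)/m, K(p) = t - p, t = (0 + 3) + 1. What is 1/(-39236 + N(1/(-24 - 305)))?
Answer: -1/38249 ≈ -2.6144e-5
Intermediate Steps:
t = 4 (t = 3 + 1 = 4)
K(p) = 4 - p
N(m) = -3/m (N(m) = (4 - 1*7)/m = (4 - 7)/m = -3/m)
1/(-39236 + N(1/(-24 - 305))) = 1/(-39236 - 3/(1/(-24 - 305))) = 1/(-39236 - 3/(1/(-329))) = 1/(-39236 - 3/(-1/329)) = 1/(-39236 - 3*(-329)) = 1/(-39236 + 987) = 1/(-38249) = -1/38249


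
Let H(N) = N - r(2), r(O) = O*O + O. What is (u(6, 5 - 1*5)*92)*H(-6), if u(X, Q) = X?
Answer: -6624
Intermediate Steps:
r(O) = O + O² (r(O) = O² + O = O + O²)
H(N) = -6 + N (H(N) = N - 2*(1 + 2) = N - 2*3 = N - 1*6 = N - 6 = -6 + N)
(u(6, 5 - 1*5)*92)*H(-6) = (6*92)*(-6 - 6) = 552*(-12) = -6624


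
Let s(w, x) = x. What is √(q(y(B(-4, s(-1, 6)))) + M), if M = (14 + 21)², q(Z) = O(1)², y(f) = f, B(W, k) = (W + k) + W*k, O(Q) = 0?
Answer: 35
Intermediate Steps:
B(W, k) = W + k + W*k
q(Z) = 0 (q(Z) = 0² = 0)
M = 1225 (M = 35² = 1225)
√(q(y(B(-4, s(-1, 6)))) + M) = √(0 + 1225) = √1225 = 35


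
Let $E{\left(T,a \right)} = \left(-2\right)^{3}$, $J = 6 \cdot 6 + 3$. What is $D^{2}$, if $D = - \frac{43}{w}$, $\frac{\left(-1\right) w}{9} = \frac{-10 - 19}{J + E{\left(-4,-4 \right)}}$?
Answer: $\frac{1776889}{68121} \approx 26.084$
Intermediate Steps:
$J = 39$ ($J = 36 + 3 = 39$)
$E{\left(T,a \right)} = -8$
$w = \frac{261}{31}$ ($w = - 9 \frac{-10 - 19}{39 - 8} = - 9 \left(- \frac{29}{31}\right) = - 9 \left(\left(-29\right) \frac{1}{31}\right) = \left(-9\right) \left(- \frac{29}{31}\right) = \frac{261}{31} \approx 8.4194$)
$D = - \frac{1333}{261}$ ($D = - \frac{43}{\frac{261}{31}} = \left(-43\right) \frac{31}{261} = - \frac{1333}{261} \approx -5.1073$)
$D^{2} = \left(- \frac{1333}{261}\right)^{2} = \frac{1776889}{68121}$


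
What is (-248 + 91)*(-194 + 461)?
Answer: -41919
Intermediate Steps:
(-248 + 91)*(-194 + 461) = -157*267 = -41919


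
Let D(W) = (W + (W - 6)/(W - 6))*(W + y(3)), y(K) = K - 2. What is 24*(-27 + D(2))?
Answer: -432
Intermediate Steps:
y(K) = -2 + K
D(W) = (1 + W)² (D(W) = (W + (W - 6)/(W - 6))*(W + (-2 + 3)) = (W + (-6 + W)/(-6 + W))*(W + 1) = (W + 1)*(1 + W) = (1 + W)*(1 + W) = (1 + W)²)
24*(-27 + D(2)) = 24*(-27 + (1 + 2² + 2*2)) = 24*(-27 + (1 + 4 + 4)) = 24*(-27 + 9) = 24*(-18) = -432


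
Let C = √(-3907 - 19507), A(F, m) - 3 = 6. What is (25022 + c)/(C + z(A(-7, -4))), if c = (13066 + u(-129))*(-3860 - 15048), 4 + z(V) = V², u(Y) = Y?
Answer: -6277752866/9781 + 81529258*I*√23414/9781 ≈ -6.4183e+5 + 1.2755e+6*I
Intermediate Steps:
A(F, m) = 9 (A(F, m) = 3 + 6 = 9)
z(V) = -4 + V²
c = -244612796 (c = (13066 - 129)*(-3860 - 15048) = 12937*(-18908) = -244612796)
C = I*√23414 (C = √(-23414) = I*√23414 ≈ 153.02*I)
(25022 + c)/(C + z(A(-7, -4))) = (25022 - 244612796)/(I*√23414 + (-4 + 9²)) = -244587774/(I*√23414 + (-4 + 81)) = -244587774/(I*√23414 + 77) = -244587774/(77 + I*√23414)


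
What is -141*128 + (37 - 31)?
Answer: -18042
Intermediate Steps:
-141*128 + (37 - 31) = -18048 + 6 = -18042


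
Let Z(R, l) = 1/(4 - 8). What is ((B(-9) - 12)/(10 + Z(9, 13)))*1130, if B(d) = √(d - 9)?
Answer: -18080/13 + 4520*I*√2/13 ≈ -1390.8 + 491.71*I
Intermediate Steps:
B(d) = √(-9 + d)
Z(R, l) = -¼ (Z(R, l) = 1/(-4) = -¼)
((B(-9) - 12)/(10 + Z(9, 13)))*1130 = ((√(-9 - 9) - 12)/(10 - ¼))*1130 = ((√(-18) - 12)/(39/4))*1130 = ((3*I*√2 - 12)*(4/39))*1130 = ((-12 + 3*I*√2)*(4/39))*1130 = (-16/13 + 4*I*√2/13)*1130 = -18080/13 + 4520*I*√2/13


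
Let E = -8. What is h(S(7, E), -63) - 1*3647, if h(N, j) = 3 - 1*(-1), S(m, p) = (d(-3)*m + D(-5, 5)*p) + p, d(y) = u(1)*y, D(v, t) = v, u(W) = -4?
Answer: -3643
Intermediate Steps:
d(y) = -4*y
S(m, p) = -4*p + 12*m (S(m, p) = ((-4*(-3))*m - 5*p) + p = (12*m - 5*p) + p = (-5*p + 12*m) + p = -4*p + 12*m)
h(N, j) = 4 (h(N, j) = 3 + 1 = 4)
h(S(7, E), -63) - 1*3647 = 4 - 1*3647 = 4 - 3647 = -3643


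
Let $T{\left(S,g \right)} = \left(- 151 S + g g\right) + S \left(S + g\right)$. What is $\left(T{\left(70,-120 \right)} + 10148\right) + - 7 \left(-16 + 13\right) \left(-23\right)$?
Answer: $9995$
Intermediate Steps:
$T{\left(S,g \right)} = g^{2} - 151 S + S \left(S + g\right)$ ($T{\left(S,g \right)} = \left(- 151 S + g^{2}\right) + S \left(S + g\right) = \left(g^{2} - 151 S\right) + S \left(S + g\right) = g^{2} - 151 S + S \left(S + g\right)$)
$\left(T{\left(70,-120 \right)} + 10148\right) + - 7 \left(-16 + 13\right) \left(-23\right) = \left(\left(70^{2} + \left(-120\right)^{2} - 10570 + 70 \left(-120\right)\right) + 10148\right) + - 7 \left(-16 + 13\right) \left(-23\right) = \left(\left(4900 + 14400 - 10570 - 8400\right) + 10148\right) + \left(-7\right) \left(-3\right) \left(-23\right) = \left(330 + 10148\right) + 21 \left(-23\right) = 10478 - 483 = 9995$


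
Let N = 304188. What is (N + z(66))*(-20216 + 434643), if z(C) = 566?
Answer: 126298285958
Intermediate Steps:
(N + z(66))*(-20216 + 434643) = (304188 + 566)*(-20216 + 434643) = 304754*414427 = 126298285958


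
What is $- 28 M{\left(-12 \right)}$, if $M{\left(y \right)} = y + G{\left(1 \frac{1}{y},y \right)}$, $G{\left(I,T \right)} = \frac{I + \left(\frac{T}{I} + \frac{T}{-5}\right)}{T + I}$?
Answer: $\frac{489412}{725} \approx 675.05$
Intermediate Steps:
$G{\left(I,T \right)} = \frac{I - \frac{T}{5} + \frac{T}{I}}{I + T}$ ($G{\left(I,T \right)} = \frac{I + \left(\frac{T}{I} + T \left(- \frac{1}{5}\right)\right)}{I + T} = \frac{I - \left(\frac{T}{5} - \frac{T}{I}\right)}{I + T} = \frac{I - \frac{T}{5} + \frac{T}{I}}{I + T}$)
$M{\left(y \right)} = y + \frac{y \left(- \frac{1}{5} + y + \frac{1}{y^{2}}\right)}{y + \frac{1}{y}}$ ($M{\left(y \right)} = y + \frac{y + \left(1 \frac{1}{y}\right)^{2} - \frac{1 \frac{1}{y} y}{5}}{1 \frac{1}{y} \left(1 \frac{1}{y} + y\right)} = y + \frac{y + \left(\frac{1}{y}\right)^{2} - \frac{y}{5 y}}{\frac{1}{y} \left(\frac{1}{y} + y\right)} = y + \frac{y \left(y + \frac{1}{y^{2}} - \frac{1}{5}\right)}{y + \frac{1}{y}} = y + \frac{y \left(- \frac{1}{5} + y + \frac{1}{y^{2}}\right)}{y + \frac{1}{y}}$)
$- 28 M{\left(-12 \right)} = - 28 \frac{1 - 12 + 2 \left(-12\right)^{3} - \frac{\left(-12\right)^{2}}{5}}{1 + \left(-12\right)^{2}} = - 28 \frac{1 - 12 + 2 \left(-1728\right) - \frac{144}{5}}{1 + 144} = - 28 \frac{1 - 12 - 3456 - \frac{144}{5}}{145} = - 28 \cdot \frac{1}{145} \left(- \frac{17479}{5}\right) = \left(-28\right) \left(- \frac{17479}{725}\right) = \frac{489412}{725}$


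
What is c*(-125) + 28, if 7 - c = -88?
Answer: -11847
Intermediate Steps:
c = 95 (c = 7 - 1*(-88) = 7 + 88 = 95)
c*(-125) + 28 = 95*(-125) + 28 = -11875 + 28 = -11847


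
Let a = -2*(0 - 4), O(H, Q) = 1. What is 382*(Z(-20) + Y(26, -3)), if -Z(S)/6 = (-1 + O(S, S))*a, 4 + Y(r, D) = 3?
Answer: -382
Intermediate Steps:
Y(r, D) = -1 (Y(r, D) = -4 + 3 = -1)
a = 8 (a = -2*(-4) = 8)
Z(S) = 0 (Z(S) = -6*(-1 + 1)*8 = -0*8 = -6*0 = 0)
382*(Z(-20) + Y(26, -3)) = 382*(0 - 1) = 382*(-1) = -382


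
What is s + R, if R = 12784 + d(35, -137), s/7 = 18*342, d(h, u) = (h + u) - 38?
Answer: 55736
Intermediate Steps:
d(h, u) = -38 + h + u
s = 43092 (s = 7*(18*342) = 7*6156 = 43092)
R = 12644 (R = 12784 + (-38 + 35 - 137) = 12784 - 140 = 12644)
s + R = 43092 + 12644 = 55736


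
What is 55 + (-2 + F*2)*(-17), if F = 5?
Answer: -81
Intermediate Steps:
55 + (-2 + F*2)*(-17) = 55 + (-2 + 5*2)*(-17) = 55 + (-2 + 10)*(-17) = 55 + 8*(-17) = 55 - 136 = -81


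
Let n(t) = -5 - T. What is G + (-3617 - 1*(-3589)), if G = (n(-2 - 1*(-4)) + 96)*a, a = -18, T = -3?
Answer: -1720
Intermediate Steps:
n(t) = -2 (n(t) = -5 - 1*(-3) = -5 + 3 = -2)
G = -1692 (G = (-2 + 96)*(-18) = 94*(-18) = -1692)
G + (-3617 - 1*(-3589)) = -1692 + (-3617 - 1*(-3589)) = -1692 + (-3617 + 3589) = -1692 - 28 = -1720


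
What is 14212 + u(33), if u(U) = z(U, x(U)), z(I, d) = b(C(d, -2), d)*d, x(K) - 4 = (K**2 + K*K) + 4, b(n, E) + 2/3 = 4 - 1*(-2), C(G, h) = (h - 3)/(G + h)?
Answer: 77612/3 ≈ 25871.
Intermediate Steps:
C(G, h) = (-3 + h)/(G + h)
b(n, E) = 16/3 (b(n, E) = -2/3 + (4 - 1*(-2)) = -2/3 + (4 + 2) = -2/3 + 6 = 16/3)
x(K) = 8 + 2*K**2 (x(K) = 4 + ((K**2 + K*K) + 4) = 4 + ((K**2 + K**2) + 4) = 4 + (2*K**2 + 4) = 4 + (4 + 2*K**2) = 8 + 2*K**2)
z(I, d) = 16*d/3
u(U) = 128/3 + 32*U**2/3 (u(U) = 16*(8 + 2*U**2)/3 = 128/3 + 32*U**2/3)
14212 + u(33) = 14212 + (128/3 + (32/3)*33**2) = 14212 + (128/3 + (32/3)*1089) = 14212 + (128/3 + 11616) = 14212 + 34976/3 = 77612/3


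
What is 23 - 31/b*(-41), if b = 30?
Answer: 1961/30 ≈ 65.367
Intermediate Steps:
23 - 31/b*(-41) = 23 - 31/30*(-41) = 23 + 1271/30 = 1961/30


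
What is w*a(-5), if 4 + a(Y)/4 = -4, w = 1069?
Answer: -34208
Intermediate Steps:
a(Y) = -32 (a(Y) = -16 + 4*(-4) = -16 - 16 = -32)
w*a(-5) = 1069*(-32) = -34208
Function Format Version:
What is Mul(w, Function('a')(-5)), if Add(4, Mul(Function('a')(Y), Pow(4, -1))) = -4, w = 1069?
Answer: -34208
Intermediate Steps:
Function('a')(Y) = -32 (Function('a')(Y) = Add(-16, Mul(4, -4)) = Add(-16, -16) = -32)
Mul(w, Function('a')(-5)) = Mul(1069, -32) = -34208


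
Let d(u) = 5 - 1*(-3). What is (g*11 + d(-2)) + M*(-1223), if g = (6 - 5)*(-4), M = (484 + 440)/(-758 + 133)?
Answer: 1107552/625 ≈ 1772.1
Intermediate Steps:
d(u) = 8 (d(u) = 5 + 3 = 8)
M = -924/625 (M = 924/(-625) = 924*(-1/625) = -924/625 ≈ -1.4784)
g = -4 (g = 1*(-4) = -4)
(g*11 + d(-2)) + M*(-1223) = (-4*11 + 8) - 924/625*(-1223) = (-44 + 8) + 1130052/625 = -36 + 1130052/625 = 1107552/625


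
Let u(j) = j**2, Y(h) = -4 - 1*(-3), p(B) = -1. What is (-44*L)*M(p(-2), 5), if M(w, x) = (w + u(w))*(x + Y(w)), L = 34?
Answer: 0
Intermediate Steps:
Y(h) = -1 (Y(h) = -4 + 3 = -1)
M(w, x) = (-1 + x)*(w + w**2) (M(w, x) = (w + w**2)*(x - 1) = (w + w**2)*(-1 + x) = (-1 + x)*(w + w**2))
(-44*L)*M(p(-2), 5) = (-44*34)*(-(-1 + 5 - 1*(-1) - 1*5)) = -(-1496)*(-1 + 5 + 1 - 5) = -(-1496)*0 = -1496*0 = 0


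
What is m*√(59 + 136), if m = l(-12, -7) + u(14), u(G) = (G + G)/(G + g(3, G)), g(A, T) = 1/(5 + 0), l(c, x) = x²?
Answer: 3619*√195/71 ≈ 711.78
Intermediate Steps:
g(A, T) = ⅕ (g(A, T) = 1/5 = ⅕)
u(G) = 2*G/(⅕ + G) (u(G) = (G + G)/(G + ⅕) = (2*G)/(⅕ + G) = 2*G/(⅕ + G))
m = 3619/71 (m = (-7)² + 10*14/(1 + 5*14) = 49 + 10*14/(1 + 70) = 49 + 10*14/71 = 49 + 10*14*(1/71) = 49 + 140/71 = 3619/71 ≈ 50.972)
m*√(59 + 136) = 3619*√(59 + 136)/71 = 3619*√195/71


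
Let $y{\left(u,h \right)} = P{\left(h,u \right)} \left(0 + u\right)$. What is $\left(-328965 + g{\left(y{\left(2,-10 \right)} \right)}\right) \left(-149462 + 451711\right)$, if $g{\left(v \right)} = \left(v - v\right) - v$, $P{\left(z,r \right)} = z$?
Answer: $-99423297305$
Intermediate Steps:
$y{\left(u,h \right)} = h u$ ($y{\left(u,h \right)} = h \left(0 + u\right) = h u$)
$g{\left(v \right)} = - v$ ($g{\left(v \right)} = 0 - v = - v$)
$\left(-328965 + g{\left(y{\left(2,-10 \right)} \right)}\right) \left(-149462 + 451711\right) = \left(-328965 - \left(-10\right) 2\right) \left(-149462 + 451711\right) = \left(-328965 - -20\right) 302249 = \left(-328965 + 20\right) 302249 = \left(-328945\right) 302249 = -99423297305$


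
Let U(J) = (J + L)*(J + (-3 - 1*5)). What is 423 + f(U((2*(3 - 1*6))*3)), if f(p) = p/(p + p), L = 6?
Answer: 847/2 ≈ 423.50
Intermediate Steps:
U(J) = (-8 + J)*(6 + J) (U(J) = (J + 6)*(J + (-3 - 1*5)) = (6 + J)*(J + (-3 - 5)) = (6 + J)*(J - 8) = (6 + J)*(-8 + J) = (-8 + J)*(6 + J))
f(p) = ½ (f(p) = p/((2*p)) = p*(1/(2*p)) = ½)
423 + f(U((2*(3 - 1*6))*3)) = 423 + ½ = 847/2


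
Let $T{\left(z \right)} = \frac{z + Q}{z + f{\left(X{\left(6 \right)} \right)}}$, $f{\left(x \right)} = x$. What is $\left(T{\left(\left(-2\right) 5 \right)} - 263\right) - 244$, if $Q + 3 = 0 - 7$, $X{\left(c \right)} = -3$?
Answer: $- \frac{6571}{13} \approx -505.46$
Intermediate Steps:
$Q = -10$ ($Q = -3 + \left(0 - 7\right) = -3 - 7 = -10$)
$T{\left(z \right)} = \frac{-10 + z}{-3 + z}$ ($T{\left(z \right)} = \frac{z - 10}{z - 3} = \frac{-10 + z}{-3 + z}$)
$\left(T{\left(\left(-2\right) 5 \right)} - 263\right) - 244 = \left(\frac{-10 - 10}{-3 - 10} - 263\right) - 244 = \left(\frac{1}{-13} \left(-20\right) - 263\right) - 244 = \left(\left(- \frac{1}{13}\right) \left(-20\right) - 263\right) - 244 = \left(\frac{20}{13} - 263\right) - 244 = - \frac{3399}{13} - 244 = - \frac{6571}{13}$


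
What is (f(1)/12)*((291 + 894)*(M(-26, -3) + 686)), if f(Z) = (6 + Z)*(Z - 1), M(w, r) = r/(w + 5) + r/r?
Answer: 0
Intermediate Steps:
M(w, r) = 1 + r/(5 + w) (M(w, r) = r/(5 + w) + 1 = 1 + r/(5 + w))
f(Z) = (-1 + Z)*(6 + Z) (f(Z) = (6 + Z)*(-1 + Z) = (-1 + Z)*(6 + Z))
(f(1)/12)*((291 + 894)*(M(-26, -3) + 686)) = ((-6 + 1² + 5*1)/12)*((291 + 894)*((5 - 3 - 26)/(5 - 26) + 686)) = ((-6 + 1 + 5)*(1/12))*(1185*(-24/(-21) + 686)) = (0*(1/12))*(1185*(-1/21*(-24) + 686)) = 0*(1185*(8/7 + 686)) = 0*(1185*(4810/7)) = 0*(5699850/7) = 0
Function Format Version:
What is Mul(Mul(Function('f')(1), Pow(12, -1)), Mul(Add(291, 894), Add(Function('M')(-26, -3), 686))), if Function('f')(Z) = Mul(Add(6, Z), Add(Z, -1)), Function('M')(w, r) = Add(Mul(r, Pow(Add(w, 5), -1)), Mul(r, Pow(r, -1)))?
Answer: 0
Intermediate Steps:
Function('M')(w, r) = Add(1, Mul(r, Pow(Add(5, w), -1))) (Function('M')(w, r) = Add(Mul(r, Pow(Add(5, w), -1)), 1) = Add(1, Mul(r, Pow(Add(5, w), -1))))
Function('f')(Z) = Mul(Add(-1, Z), Add(6, Z)) (Function('f')(Z) = Mul(Add(6, Z), Add(-1, Z)) = Mul(Add(-1, Z), Add(6, Z)))
Mul(Mul(Function('f')(1), Pow(12, -1)), Mul(Add(291, 894), Add(Function('M')(-26, -3), 686))) = Mul(Mul(Add(-6, Pow(1, 2), Mul(5, 1)), Pow(12, -1)), Mul(Add(291, 894), Add(Mul(Pow(Add(5, -26), -1), Add(5, -3, -26)), 686))) = Mul(Mul(Add(-6, 1, 5), Rational(1, 12)), Mul(1185, Add(Mul(Pow(-21, -1), -24), 686))) = Mul(Mul(0, Rational(1, 12)), Mul(1185, Add(Mul(Rational(-1, 21), -24), 686))) = Mul(0, Mul(1185, Add(Rational(8, 7), 686))) = Mul(0, Mul(1185, Rational(4810, 7))) = Mul(0, Rational(5699850, 7)) = 0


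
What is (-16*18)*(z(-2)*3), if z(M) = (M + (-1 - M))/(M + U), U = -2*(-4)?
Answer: 144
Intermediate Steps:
U = 8
z(M) = -1/(8 + M) (z(M) = (M + (-1 - M))/(M + 8) = -1/(8 + M))
(-16*18)*(z(-2)*3) = (-16*18)*(-1/(8 - 2)*3) = -288*(-1/6)*3 = -288*(-1*⅙)*3 = -(-48)*3 = -288*(-½) = 144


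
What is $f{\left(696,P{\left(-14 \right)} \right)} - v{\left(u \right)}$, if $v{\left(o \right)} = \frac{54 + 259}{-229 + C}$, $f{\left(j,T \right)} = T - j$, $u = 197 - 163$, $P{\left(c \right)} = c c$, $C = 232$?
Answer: $- \frac{1813}{3} \approx -604.33$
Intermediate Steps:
$P{\left(c \right)} = c^{2}$
$u = 34$ ($u = 197 - 163 = 34$)
$v{\left(o \right)} = \frac{313}{3}$ ($v{\left(o \right)} = \frac{54 + 259}{-229 + 232} = \frac{313}{3}$)
$f{\left(696,P{\left(-14 \right)} \right)} - v{\left(u \right)} = \left(\left(-14\right)^{2} - 696\right) - \frac{313}{3} = \left(196 - 696\right) - \frac{313}{3} = -500 - \frac{313}{3} = - \frac{1813}{3}$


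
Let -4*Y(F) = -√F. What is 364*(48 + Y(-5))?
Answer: 17472 + 91*I*√5 ≈ 17472.0 + 203.48*I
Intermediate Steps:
Y(F) = √F/4 (Y(F) = -(-1)*√F/4 = √F/4)
364*(48 + Y(-5)) = 364*(48 + √(-5)/4) = 364*(48 + (I*√5)/4) = 364*(48 + I*√5/4) = 17472 + 91*I*√5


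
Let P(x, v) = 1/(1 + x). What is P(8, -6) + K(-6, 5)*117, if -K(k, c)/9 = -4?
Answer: 37909/9 ≈ 4212.1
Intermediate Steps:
K(k, c) = 36 (K(k, c) = -9*(-4) = 36)
P(8, -6) + K(-6, 5)*117 = 1/(1 + 8) + 36*117 = 1/9 + 4212 = 37909/9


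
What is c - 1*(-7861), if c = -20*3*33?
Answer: 5881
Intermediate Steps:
c = -1980 (c = -60*33 = -1980)
c - 1*(-7861) = -1980 - 1*(-7861) = -1980 + 7861 = 5881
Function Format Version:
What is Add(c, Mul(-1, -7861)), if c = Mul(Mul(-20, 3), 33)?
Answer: 5881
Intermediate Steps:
c = -1980 (c = Mul(-60, 33) = -1980)
Add(c, Mul(-1, -7861)) = Add(-1980, Mul(-1, -7861)) = Add(-1980, 7861) = 5881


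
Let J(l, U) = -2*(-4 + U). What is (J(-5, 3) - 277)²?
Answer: 75625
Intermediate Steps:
J(l, U) = 8 - 2*U
(J(-5, 3) - 277)² = ((8 - 2*3) - 277)² = ((8 - 6) - 277)² = (2 - 277)² = (-275)² = 75625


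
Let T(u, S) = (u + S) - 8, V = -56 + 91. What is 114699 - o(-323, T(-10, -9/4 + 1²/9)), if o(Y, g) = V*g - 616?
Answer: 4176715/36 ≈ 1.1602e+5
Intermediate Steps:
V = 35
T(u, S) = -8 + S + u (T(u, S) = (S + u) - 8 = -8 + S + u)
o(Y, g) = -616 + 35*g (o(Y, g) = 35*g - 616 = -616 + 35*g)
114699 - o(-323, T(-10, -9/4 + 1²/9)) = 114699 - (-616 + 35*(-8 + (-9/4 + 1²/9) - 10)) = 114699 - (-616 + 35*(-8 + (-9*¼ + 1*(⅑)) - 10)) = 114699 - (-616 + 35*(-8 + (-9/4 + ⅑) - 10)) = 114699 - (-616 + 35*(-8 - 77/36 - 10)) = 114699 - (-616 + 35*(-725/36)) = 114699 - (-616 - 25375/36) = 114699 - 1*(-47551/36) = 114699 + 47551/36 = 4176715/36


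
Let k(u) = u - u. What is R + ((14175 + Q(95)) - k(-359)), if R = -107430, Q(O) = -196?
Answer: -93451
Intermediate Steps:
k(u) = 0
R + ((14175 + Q(95)) - k(-359)) = -107430 + ((14175 - 196) - 1*0) = -107430 + (13979 + 0) = -107430 + 13979 = -93451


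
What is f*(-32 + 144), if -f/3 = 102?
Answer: -34272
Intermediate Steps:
f = -306 (f = -3*102 = -306)
f*(-32 + 144) = -306*(-32 + 144) = -306*112 = -34272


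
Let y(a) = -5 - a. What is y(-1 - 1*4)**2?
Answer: 0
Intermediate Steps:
y(-1 - 1*4)**2 = (-5 - (-1 - 1*4))**2 = (-5 - (-1 - 4))**2 = (-5 - 1*(-5))**2 = (-5 + 5)**2 = 0**2 = 0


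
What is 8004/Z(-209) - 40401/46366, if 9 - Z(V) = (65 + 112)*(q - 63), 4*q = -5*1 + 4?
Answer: -108732587/692661674 ≈ -0.15698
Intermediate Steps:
q = -1/4 (q = (-5*1 + 4)/4 = (-5 + 4)/4 = (1/4)*(-1) = -1/4 ≈ -0.25000)
Z(V) = 44817/4 (Z(V) = 9 - (65 + 112)*(-1/4 - 63) = 9 - 177*(-253)/4 = 9 - 1*(-44781/4) = 9 + 44781/4 = 44817/4)
8004/Z(-209) - 40401/46366 = 8004/(44817/4) - 40401/46366 = 8004*(4/44817) - 40401*1/46366 = 10672/14939 - 40401/46366 = -108732587/692661674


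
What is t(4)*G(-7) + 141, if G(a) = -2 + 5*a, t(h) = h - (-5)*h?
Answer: -747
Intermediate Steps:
t(h) = 6*h (t(h) = h + 5*h = 6*h)
t(4)*G(-7) + 141 = (6*4)*(-2 + 5*(-7)) + 141 = 24*(-2 - 35) + 141 = 24*(-37) + 141 = -888 + 141 = -747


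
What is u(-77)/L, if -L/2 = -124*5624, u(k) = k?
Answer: -77/1394752 ≈ -5.5207e-5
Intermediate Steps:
L = 1394752 (L = -(-248)*5624 = -2*(-697376) = 1394752)
u(-77)/L = -77/1394752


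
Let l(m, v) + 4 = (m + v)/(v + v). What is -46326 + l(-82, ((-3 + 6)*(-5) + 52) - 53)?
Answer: -741231/16 ≈ -46327.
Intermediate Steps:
l(m, v) = -4 + (m + v)/(2*v) (l(m, v) = -4 + (m + v)/(v + v) = -4 + (m + v)/((2*v)) = -4 + (m + v)*(1/(2*v)) = -4 + (m + v)/(2*v))
-46326 + l(-82, ((-3 + 6)*(-5) + 52) - 53) = -46326 + (-82 - 7*(((-3 + 6)*(-5) + 52) - 53))/(2*(((-3 + 6)*(-5) + 52) - 53)) = -46326 + (-82 - 7*((3*(-5) + 52) - 53))/(2*((3*(-5) + 52) - 53)) = -46326 + (-82 - 7*((-15 + 52) - 53))/(2*((-15 + 52) - 53)) = -46326 + (-82 - 7*(37 - 53))/(2*(37 - 53)) = -46326 + (1/2)*(-82 - 7*(-16))/(-16) = -46326 + (1/2)*(-1/16)*(-82 + 112) = -46326 + (1/2)*(-1/16)*30 = -46326 - 15/16 = -741231/16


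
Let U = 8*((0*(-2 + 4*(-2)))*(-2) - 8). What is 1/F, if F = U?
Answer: -1/64 ≈ -0.015625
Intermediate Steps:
U = -64 (U = 8*((0*(-2 - 8))*(-2) - 8) = 8*((0*(-10))*(-2) - 8) = 8*(0*(-2) - 8) = 8*(0 - 8) = 8*(-8) = -64)
F = -64
1/F = 1/(-64) = -1/64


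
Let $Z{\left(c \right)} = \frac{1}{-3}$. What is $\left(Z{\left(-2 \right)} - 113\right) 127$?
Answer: $- \frac{43180}{3} \approx -14393.0$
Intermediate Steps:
$Z{\left(c \right)} = - \frac{1}{3}$
$\left(Z{\left(-2 \right)} - 113\right) 127 = \left(- \frac{1}{3} - 113\right) 127 = \left(- \frac{340}{3}\right) 127 = - \frac{43180}{3}$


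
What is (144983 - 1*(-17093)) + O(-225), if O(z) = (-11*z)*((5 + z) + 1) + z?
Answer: -380174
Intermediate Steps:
O(z) = z - 11*z*(6 + z) (O(z) = (-11*z)*(6 + z) + z = -11*z*(6 + z) + z = z - 11*z*(6 + z))
(144983 - 1*(-17093)) + O(-225) = (144983 - 1*(-17093)) - 1*(-225)*(65 + 11*(-225)) = (144983 + 17093) - 1*(-225)*(65 - 2475) = 162076 - 1*(-225)*(-2410) = 162076 - 542250 = -380174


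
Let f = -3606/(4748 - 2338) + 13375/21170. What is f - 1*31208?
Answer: -159226690287/5101970 ≈ -31209.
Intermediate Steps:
f = -4410527/5101970 (f = -3606/2410 + 13375*(1/21170) = -3606*1/2410 + 2675/4234 = -1803/1205 + 2675/4234 = -4410527/5101970 ≈ -0.86448)
f - 1*31208 = -4410527/5101970 - 1*31208 = -4410527/5101970 - 31208 = -159226690287/5101970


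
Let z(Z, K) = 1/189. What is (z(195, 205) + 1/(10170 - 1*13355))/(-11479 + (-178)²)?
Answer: 428/1737528975 ≈ 2.4633e-7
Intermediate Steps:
z(Z, K) = 1/189
(z(195, 205) + 1/(10170 - 1*13355))/(-11479 + (-178)²) = (1/189 + 1/(10170 - 1*13355))/(-11479 + (-178)²) = (1/189 + 1/(10170 - 13355))/(-11479 + 31684) = (1/189 + 1/(-3185))/20205 = (1/189 - 1/3185)*(1/20205) = (428/85995)*(1/20205) = 428/1737528975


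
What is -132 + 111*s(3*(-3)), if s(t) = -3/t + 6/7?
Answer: ⅐ ≈ 0.14286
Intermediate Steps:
s(t) = 6/7 - 3/t (s(t) = -3/t + 6*(⅐) = -3/t + 6/7 = 6/7 - 3/t)
-132 + 111*s(3*(-3)) = -132 + 111*(6/7 - 3/(3*(-3))) = -132 + 111*(6/7 - 3/(-9)) = -132 + 111*(6/7 - 3*(-⅑)) = -132 + 111*(6/7 + ⅓) = -132 + 111*(25/21) = -132 + 925/7 = ⅐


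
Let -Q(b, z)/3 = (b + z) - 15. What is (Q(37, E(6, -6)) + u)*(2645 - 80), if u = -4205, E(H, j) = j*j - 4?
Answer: -11201355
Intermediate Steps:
E(H, j) = -4 + j**2 (E(H, j) = j**2 - 4 = -4 + j**2)
Q(b, z) = 45 - 3*b - 3*z (Q(b, z) = -3*((b + z) - 15) = -3*(-15 + b + z) = 45 - 3*b - 3*z)
(Q(37, E(6, -6)) + u)*(2645 - 80) = ((45 - 3*37 - 3*(-4 + (-6)**2)) - 4205)*(2645 - 80) = ((45 - 111 - 3*(-4 + 36)) - 4205)*2565 = ((45 - 111 - 3*32) - 4205)*2565 = ((45 - 111 - 96) - 4205)*2565 = (-162 - 4205)*2565 = -4367*2565 = -11201355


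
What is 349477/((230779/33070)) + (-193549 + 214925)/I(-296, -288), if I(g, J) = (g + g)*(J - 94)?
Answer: 81674917584502/1630915193 ≈ 50079.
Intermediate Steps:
I(g, J) = 2*g*(-94 + J) (I(g, J) = (2*g)*(-94 + J) = 2*g*(-94 + J))
349477/((230779/33070)) + (-193549 + 214925)/I(-296, -288) = 349477/((230779/33070)) + (-193549 + 214925)/((2*(-296)*(-94 - 288))) = 349477/((230779*(1/33070))) + 21376/((2*(-296)*(-382))) = 349477/(230779/33070) + 21376/226144 = 349477*(33070/230779) + 21376*(1/226144) = 11557204390/230779 + 668/7067 = 81674917584502/1630915193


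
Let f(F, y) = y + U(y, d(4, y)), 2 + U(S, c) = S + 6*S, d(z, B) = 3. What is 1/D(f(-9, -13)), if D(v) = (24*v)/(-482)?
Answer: 241/1272 ≈ 0.18947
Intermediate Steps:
U(S, c) = -2 + 7*S (U(S, c) = -2 + (S + 6*S) = -2 + 7*S)
f(F, y) = -2 + 8*y (f(F, y) = y + (-2 + 7*y) = -2 + 8*y)
D(v) = -12*v/241 (D(v) = (24*v)*(-1/482) = -12*v/241)
1/D(f(-9, -13)) = 1/(-12*(-2 + 8*(-13))/241) = 1/(-12*(-2 - 104)/241) = 1/(-12/241*(-106)) = 1/(1272/241) = 241/1272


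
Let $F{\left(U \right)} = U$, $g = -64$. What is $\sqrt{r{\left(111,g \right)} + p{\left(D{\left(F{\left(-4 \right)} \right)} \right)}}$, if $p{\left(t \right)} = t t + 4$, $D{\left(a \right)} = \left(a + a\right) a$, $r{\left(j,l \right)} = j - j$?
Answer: $2 \sqrt{257} \approx 32.062$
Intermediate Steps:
$r{\left(j,l \right)} = 0$
$D{\left(a \right)} = 2 a^{2}$ ($D{\left(a \right)} = 2 a a = 2 a^{2}$)
$p{\left(t \right)} = 4 + t^{2}$ ($p{\left(t \right)} = t^{2} + 4 = 4 + t^{2}$)
$\sqrt{r{\left(111,g \right)} + p{\left(D{\left(F{\left(-4 \right)} \right)} \right)}} = \sqrt{0 + \left(4 + \left(2 \left(-4\right)^{2}\right)^{2}\right)} = \sqrt{0 + \left(4 + \left(2 \cdot 16\right)^{2}\right)} = \sqrt{0 + \left(4 + 32^{2}\right)} = \sqrt{0 + \left(4 + 1024\right)} = \sqrt{0 + 1028} = \sqrt{1028} = 2 \sqrt{257}$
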